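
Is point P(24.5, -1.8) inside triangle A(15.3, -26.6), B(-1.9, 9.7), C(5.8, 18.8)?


Cross products: AB x AP = -760.52, BC x BP = -328.79, CA x CP = 653.28
All same sign? no

No, outside


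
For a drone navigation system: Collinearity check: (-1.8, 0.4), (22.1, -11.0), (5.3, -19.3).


Cross product: (22.1-(-1.8))*((-19.3)-0.4) - ((-11)-0.4)*(5.3-(-1.8))
= -389.89

No, not collinear


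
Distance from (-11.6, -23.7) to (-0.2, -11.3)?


dx=11.4, dy=12.4
d^2 = 11.4^2 + 12.4^2 = 283.72
d = sqrt(283.72) = 16.844

16.844


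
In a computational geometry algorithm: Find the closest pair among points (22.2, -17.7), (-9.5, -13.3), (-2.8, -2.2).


d(P0,P1) = 32.0039, d(P0,P2) = 29.4151, d(P1,P2) = 12.9653
Closest: P1 and P2

Closest pair: (-9.5, -13.3) and (-2.8, -2.2), distance = 12.9653


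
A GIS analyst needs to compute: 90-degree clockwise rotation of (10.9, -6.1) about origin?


90° CW: (x,y) -> (y, -x)
(10.9,-6.1) -> (-6.1, -10.9)

(-6.1, -10.9)


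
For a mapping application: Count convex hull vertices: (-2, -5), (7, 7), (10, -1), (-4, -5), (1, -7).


Convex hull vertices (CCW): (-4, -5), (1, -7), (10, -1), (7, 7)
Count = 4

4


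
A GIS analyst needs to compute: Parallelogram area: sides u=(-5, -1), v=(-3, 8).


|u x v| = |(-5)*8 - (-1)*(-3)|
= |(-40) - 3| = 43

43


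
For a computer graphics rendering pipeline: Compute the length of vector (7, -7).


|u| = sqrt(7^2 + (-7)^2) = sqrt(98) = 9.8995

9.8995


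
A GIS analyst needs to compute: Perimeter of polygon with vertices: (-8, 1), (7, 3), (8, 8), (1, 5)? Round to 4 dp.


Sides: (-8, 1)->(7, 3): sqrt(229) = 15.132746, (7, 3)->(8, 8): sqrt(26) = 5.09902, (8, 8)->(1, 5): sqrt(58) = 7.615773, (1, 5)->(-8, 1): sqrt(97) = 9.848858
Sum = 37.696397
Perimeter = 37.6964

37.6964


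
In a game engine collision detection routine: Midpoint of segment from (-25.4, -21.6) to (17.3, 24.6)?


M = (((-25.4)+17.3)/2, ((-21.6)+24.6)/2)
= (-4.05, 1.5)

(-4.05, 1.5)


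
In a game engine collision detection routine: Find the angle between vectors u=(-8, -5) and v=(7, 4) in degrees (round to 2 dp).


u.v = -76, |u| = sqrt(89) = 9.434, |v| = sqrt(65) = 8.0623
cos(theta) = u.v/(|u||v|) = -76/sqrt(5785) = -0.999222
theta = acos(-0.999222) = 177.74 degrees

177.74 degrees


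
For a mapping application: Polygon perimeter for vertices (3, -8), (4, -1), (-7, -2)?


Sides: (3, -8)->(4, -1): sqrt(50) = 7.071068, (4, -1)->(-7, -2): sqrt(122) = 11.045361, (-7, -2)->(3, -8): sqrt(136) = 11.661904
Sum = 29.778333
Perimeter = 29.7783

29.7783


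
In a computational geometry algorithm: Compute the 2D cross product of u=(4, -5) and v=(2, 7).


u x v = u_x*v_y - u_y*v_x = 4*7 - (-5)*2
= 28 - (-10) = 38

38


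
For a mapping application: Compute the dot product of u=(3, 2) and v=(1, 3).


u . v = u_x*v_x + u_y*v_y = 3*1 + 2*3
= 3 + 6 = 9

9


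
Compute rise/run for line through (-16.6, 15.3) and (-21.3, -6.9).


slope = (y2-y1)/(x2-x1) = ((-6.9)-15.3)/((-21.3)-(-16.6)) = (-22.2)/(-4.7) = 4.7234

4.7234


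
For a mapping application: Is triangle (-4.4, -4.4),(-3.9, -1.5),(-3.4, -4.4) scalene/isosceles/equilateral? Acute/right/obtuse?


Side lengths squared: AB^2=8.66, BC^2=8.66, CA^2=1
Sorted: [1, 8.66, 8.66]
By sides: Isosceles, By angles: Acute

Isosceles, Acute


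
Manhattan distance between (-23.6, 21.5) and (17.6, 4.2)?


|(-23.6)-17.6| + |21.5-4.2| = 41.2 + 17.3 = 58.5

58.5


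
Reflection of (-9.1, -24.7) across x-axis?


Reflection over x-axis: (x,y) -> (x,-y)
(-9.1, -24.7) -> (-9.1, 24.7)

(-9.1, 24.7)


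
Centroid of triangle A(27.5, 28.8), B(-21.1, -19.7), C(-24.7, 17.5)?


Centroid = ((x_A+x_B+x_C)/3, (y_A+y_B+y_C)/3)
= ((27.5+(-21.1)+(-24.7))/3, (28.8+(-19.7)+17.5)/3)
= (-6.1, 8.8667)

(-6.1, 8.8667)


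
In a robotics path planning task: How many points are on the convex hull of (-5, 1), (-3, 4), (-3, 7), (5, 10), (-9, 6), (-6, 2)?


Convex hull vertices (CCW): (-9, 6), (-6, 2), (-5, 1), (5, 10)
Count = 4

4


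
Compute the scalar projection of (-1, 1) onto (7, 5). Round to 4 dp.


u.v = -2, |v| = sqrt(74) = 8.6023
Scalar projection = u.v / |v| = -2 / sqrt(74) = -0.2325

-0.2325


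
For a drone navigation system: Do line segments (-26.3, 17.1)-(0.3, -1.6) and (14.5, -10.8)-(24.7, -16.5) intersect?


Cross products: d1=52.02, d2=12.9, d3=20.82, d4=59.94
d1*d2 < 0 and d3*d4 < 0? no

No, they don't intersect


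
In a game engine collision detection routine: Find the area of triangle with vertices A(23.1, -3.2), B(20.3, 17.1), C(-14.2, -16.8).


Area = |x_A(y_B-y_C) + x_B(y_C-y_A) + x_C(y_A-y_B)|/2
= |783.09 + (-276.08) + 288.26|/2
= 795.27/2 = 397.635

397.635


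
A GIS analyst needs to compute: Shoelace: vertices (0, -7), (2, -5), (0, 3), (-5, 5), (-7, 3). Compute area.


Shoelace sum: (0*(-5) - 2*(-7)) + (2*3 - 0*(-5)) + (0*5 - (-5)*3) + ((-5)*3 - (-7)*5) + ((-7)*(-7) - 0*3)
= 104
Area = |104|/2 = 52

52


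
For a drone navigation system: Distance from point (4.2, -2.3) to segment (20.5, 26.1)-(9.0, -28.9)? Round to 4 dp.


Project P onto AB: t = 0.5541 (clamped to [0,1])
Closest point on segment: (14.1278, -4.3758)
Distance: 10.1425

10.1425


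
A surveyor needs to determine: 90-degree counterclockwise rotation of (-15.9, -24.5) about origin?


90° CCW: (x,y) -> (-y, x)
(-15.9,-24.5) -> (24.5, -15.9)

(24.5, -15.9)


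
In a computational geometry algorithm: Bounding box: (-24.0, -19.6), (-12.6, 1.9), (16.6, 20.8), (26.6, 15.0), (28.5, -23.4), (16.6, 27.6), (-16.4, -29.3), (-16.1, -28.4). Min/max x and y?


x range: [-24, 28.5]
y range: [-29.3, 27.6]
Bounding box: (-24,-29.3) to (28.5,27.6)

(-24,-29.3) to (28.5,27.6)


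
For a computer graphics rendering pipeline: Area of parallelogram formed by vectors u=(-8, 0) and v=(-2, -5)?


|u x v| = |(-8)*(-5) - 0*(-2)|
= |40 - 0| = 40

40


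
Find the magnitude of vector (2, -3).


|u| = sqrt(2^2 + (-3)^2) = sqrt(13) = 3.6056

3.6056


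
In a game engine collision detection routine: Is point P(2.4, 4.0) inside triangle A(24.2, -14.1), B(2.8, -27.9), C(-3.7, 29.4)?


Cross products: AB x AP = -688.18, BC x BP = -184.43, CA x CP = -443.31
All same sign? yes

Yes, inside


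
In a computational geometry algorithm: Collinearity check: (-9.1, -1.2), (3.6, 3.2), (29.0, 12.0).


Cross product: (3.6-(-9.1))*(12-(-1.2)) - (3.2-(-1.2))*(29-(-9.1))
= 0

Yes, collinear


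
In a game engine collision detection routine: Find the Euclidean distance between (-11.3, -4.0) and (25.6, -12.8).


dx=36.9, dy=-8.8
d^2 = 36.9^2 + (-8.8)^2 = 1439.05
d = sqrt(1439.05) = 37.9348

37.9348


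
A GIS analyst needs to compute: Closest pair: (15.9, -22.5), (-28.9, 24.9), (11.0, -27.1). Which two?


d(P0,P1) = 65.2212, d(P0,P2) = 6.7209, d(P1,P2) = 65.544
Closest: P0 and P2

Closest pair: (15.9, -22.5) and (11.0, -27.1), distance = 6.7209


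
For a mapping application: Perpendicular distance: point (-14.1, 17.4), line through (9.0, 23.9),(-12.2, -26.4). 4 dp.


|cross product| = 1024.13
|line direction| = sqrt(2979.53) = 54.5851
Distance = 1024.13/sqrt(2979.53) = 18.7621

18.7621


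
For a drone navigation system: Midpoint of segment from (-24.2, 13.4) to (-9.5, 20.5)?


M = (((-24.2)+(-9.5))/2, (13.4+20.5)/2)
= (-16.85, 16.95)

(-16.85, 16.95)


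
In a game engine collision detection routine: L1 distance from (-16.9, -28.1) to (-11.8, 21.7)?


|(-16.9)-(-11.8)| + |(-28.1)-21.7| = 5.1 + 49.8 = 54.9

54.9


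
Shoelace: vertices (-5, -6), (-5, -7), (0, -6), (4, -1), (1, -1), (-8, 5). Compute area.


Shoelace sum: ((-5)*(-7) - (-5)*(-6)) + ((-5)*(-6) - 0*(-7)) + (0*(-1) - 4*(-6)) + (4*(-1) - 1*(-1)) + (1*5 - (-8)*(-1)) + ((-8)*(-6) - (-5)*5)
= 126
Area = |126|/2 = 63

63


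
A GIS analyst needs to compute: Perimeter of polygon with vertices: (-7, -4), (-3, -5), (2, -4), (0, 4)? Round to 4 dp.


Sides: (-7, -4)->(-3, -5): sqrt(17) = 4.123106, (-3, -5)->(2, -4): sqrt(26) = 5.09902, (2, -4)->(0, 4): sqrt(68) = 8.246211, (0, 4)->(-7, -4): sqrt(113) = 10.630146
Sum = 28.098483
Perimeter = 28.0985

28.0985


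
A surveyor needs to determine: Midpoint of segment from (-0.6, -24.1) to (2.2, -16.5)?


M = (((-0.6)+2.2)/2, ((-24.1)+(-16.5))/2)
= (0.8, -20.3)

(0.8, -20.3)


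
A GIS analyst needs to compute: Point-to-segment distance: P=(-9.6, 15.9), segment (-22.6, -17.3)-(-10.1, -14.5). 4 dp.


Project P onto AB: t = 1 (clamped to [0,1])
Closest point on segment: (-10.1, -14.5)
Distance: 30.4041

30.4041


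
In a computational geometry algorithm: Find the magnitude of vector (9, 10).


|u| = sqrt(9^2 + 10^2) = sqrt(181) = 13.4536

13.4536


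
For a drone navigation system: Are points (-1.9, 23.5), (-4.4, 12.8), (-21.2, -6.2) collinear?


Cross product: ((-4.4)-(-1.9))*((-6.2)-23.5) - (12.8-23.5)*((-21.2)-(-1.9))
= -132.26

No, not collinear


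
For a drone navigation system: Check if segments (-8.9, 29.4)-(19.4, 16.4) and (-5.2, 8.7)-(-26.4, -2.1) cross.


Cross products: d1=-478.8, d2=102.44, d3=-537.71, d4=-1118.95
d1*d2 < 0 and d3*d4 < 0? no

No, they don't intersect


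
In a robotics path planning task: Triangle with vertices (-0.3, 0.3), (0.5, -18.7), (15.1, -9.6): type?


Side lengths squared: AB^2=361.64, BC^2=295.97, CA^2=335.17
Sorted: [295.97, 335.17, 361.64]
By sides: Scalene, By angles: Acute

Scalene, Acute


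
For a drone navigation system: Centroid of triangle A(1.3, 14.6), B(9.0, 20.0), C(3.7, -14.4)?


Centroid = ((x_A+x_B+x_C)/3, (y_A+y_B+y_C)/3)
= ((1.3+9+3.7)/3, (14.6+20+(-14.4))/3)
= (4.6667, 6.7333)

(4.6667, 6.7333)


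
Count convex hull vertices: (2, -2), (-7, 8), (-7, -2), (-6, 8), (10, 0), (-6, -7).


Convex hull vertices (CCW): (-7, -2), (-6, -7), (10, 0), (-6, 8), (-7, 8)
Count = 5

5


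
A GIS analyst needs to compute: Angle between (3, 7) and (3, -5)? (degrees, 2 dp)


u.v = -26, |u| = sqrt(58) = 7.6158, |v| = sqrt(34) = 5.831
cos(theta) = u.v/(|u||v|) = -26/sqrt(1972) = -0.585491
theta = acos(-0.585491) = 125.84 degrees

125.84 degrees


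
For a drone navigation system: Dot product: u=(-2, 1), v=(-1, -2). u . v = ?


u . v = u_x*v_x + u_y*v_y = (-2)*(-1) + 1*(-2)
= 2 + (-2) = 0

0


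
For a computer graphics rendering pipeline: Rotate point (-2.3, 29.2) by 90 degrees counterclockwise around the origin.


90° CCW: (x,y) -> (-y, x)
(-2.3,29.2) -> (-29.2, -2.3)

(-29.2, -2.3)


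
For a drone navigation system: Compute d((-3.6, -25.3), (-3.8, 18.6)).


dx=-0.2, dy=43.9
d^2 = (-0.2)^2 + 43.9^2 = 1927.25
d = sqrt(1927.25) = 43.9005

43.9005


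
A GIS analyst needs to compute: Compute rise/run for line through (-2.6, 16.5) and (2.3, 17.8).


slope = (y2-y1)/(x2-x1) = (17.8-16.5)/(2.3-(-2.6)) = 1.3/4.9 = 0.2653

0.2653


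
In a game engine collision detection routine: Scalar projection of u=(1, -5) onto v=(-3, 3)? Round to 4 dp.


u.v = -18, |v| = sqrt(18) = 4.2426
Scalar projection = u.v / |v| = -18 / sqrt(18) = -4.2426

-4.2426


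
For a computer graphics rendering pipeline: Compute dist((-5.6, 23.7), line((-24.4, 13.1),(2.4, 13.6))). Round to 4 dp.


|cross product| = 274.68
|line direction| = sqrt(718.49) = 26.8047
Distance = 274.68/sqrt(718.49) = 10.2475

10.2475


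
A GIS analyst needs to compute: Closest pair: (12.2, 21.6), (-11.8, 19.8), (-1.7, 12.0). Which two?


d(P0,P1) = 24.0674, d(P0,P2) = 16.8929, d(P1,P2) = 12.7613
Closest: P1 and P2

Closest pair: (-11.8, 19.8) and (-1.7, 12.0), distance = 12.7613


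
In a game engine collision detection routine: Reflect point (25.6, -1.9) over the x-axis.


Reflection over x-axis: (x,y) -> (x,-y)
(25.6, -1.9) -> (25.6, 1.9)

(25.6, 1.9)


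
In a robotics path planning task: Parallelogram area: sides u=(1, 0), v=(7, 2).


|u x v| = |1*2 - 0*7|
= |2 - 0| = 2

2


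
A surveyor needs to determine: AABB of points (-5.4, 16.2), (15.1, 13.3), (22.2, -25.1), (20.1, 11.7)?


x range: [-5.4, 22.2]
y range: [-25.1, 16.2]
Bounding box: (-5.4,-25.1) to (22.2,16.2)

(-5.4,-25.1) to (22.2,16.2)


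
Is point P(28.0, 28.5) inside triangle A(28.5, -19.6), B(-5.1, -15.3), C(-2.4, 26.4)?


Cross products: AB x AP = -1614.01, BC x BP = -1262.01, CA x CP = 1463.29
All same sign? no

No, outside


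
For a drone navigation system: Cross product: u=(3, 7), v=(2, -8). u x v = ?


u x v = u_x*v_y - u_y*v_x = 3*(-8) - 7*2
= (-24) - 14 = -38

-38


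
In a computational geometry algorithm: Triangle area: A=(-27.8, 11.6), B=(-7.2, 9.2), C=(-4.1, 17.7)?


Area = |x_A(y_B-y_C) + x_B(y_C-y_A) + x_C(y_A-y_B)|/2
= |236.3 + (-43.92) + (-9.84)|/2
= 182.54/2 = 91.27

91.27


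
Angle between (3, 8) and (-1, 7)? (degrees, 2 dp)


u.v = 53, |u| = sqrt(73) = 8.544, |v| = sqrt(50) = 7.0711
cos(theta) = u.v/(|u||v|) = 53/sqrt(3650) = 0.877262
theta = acos(0.877262) = 28.69 degrees

28.69 degrees


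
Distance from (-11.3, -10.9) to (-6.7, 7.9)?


dx=4.6, dy=18.8
d^2 = 4.6^2 + 18.8^2 = 374.6
d = sqrt(374.6) = 19.3546

19.3546


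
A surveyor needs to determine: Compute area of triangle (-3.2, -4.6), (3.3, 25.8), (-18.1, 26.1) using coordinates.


Area = |x_A(y_B-y_C) + x_B(y_C-y_A) + x_C(y_A-y_B)|/2
= |0.96 + 101.31 + 550.24|/2
= 652.51/2 = 326.255

326.255


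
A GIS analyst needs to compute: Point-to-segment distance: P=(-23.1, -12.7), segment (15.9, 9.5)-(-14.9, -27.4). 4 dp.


Project P onto AB: t = 0.8745 (clamped to [0,1])
Closest point on segment: (-11.0355, -22.7701)
Distance: 15.7149

15.7149


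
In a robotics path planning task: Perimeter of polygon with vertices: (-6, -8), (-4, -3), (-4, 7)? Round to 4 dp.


Sides: (-6, -8)->(-4, -3): sqrt(29) = 5.385165, (-4, -3)->(-4, 7): sqrt(100) = 10, (-4, 7)->(-6, -8): sqrt(229) = 15.132746
Sum = 30.517911
Perimeter = 30.5179

30.5179


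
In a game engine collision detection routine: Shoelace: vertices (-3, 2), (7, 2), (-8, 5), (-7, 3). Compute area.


Shoelace sum: ((-3)*2 - 7*2) + (7*5 - (-8)*2) + ((-8)*3 - (-7)*5) + ((-7)*2 - (-3)*3)
= 37
Area = |37|/2 = 18.5

18.5


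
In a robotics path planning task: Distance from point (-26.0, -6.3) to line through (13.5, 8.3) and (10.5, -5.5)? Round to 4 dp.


|cross product| = 501.3
|line direction| = sqrt(199.44) = 14.1223
Distance = 501.3/sqrt(199.44) = 35.497

35.497


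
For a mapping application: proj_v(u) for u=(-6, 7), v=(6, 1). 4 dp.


u.v = -29, |v| = sqrt(37) = 6.0828
Scalar projection = u.v / |v| = -29 / sqrt(37) = -4.7676

-4.7676


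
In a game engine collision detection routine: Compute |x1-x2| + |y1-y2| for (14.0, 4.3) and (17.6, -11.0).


|14-17.6| + |4.3-(-11)| = 3.6 + 15.3 = 18.9

18.9


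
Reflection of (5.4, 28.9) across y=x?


Reflection over y=x: (x,y) -> (y,x)
(5.4, 28.9) -> (28.9, 5.4)

(28.9, 5.4)


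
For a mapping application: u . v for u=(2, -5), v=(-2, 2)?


u . v = u_x*v_x + u_y*v_y = 2*(-2) + (-5)*2
= (-4) + (-10) = -14

-14


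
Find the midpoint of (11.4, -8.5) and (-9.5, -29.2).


M = ((11.4+(-9.5))/2, ((-8.5)+(-29.2))/2)
= (0.95, -18.85)

(0.95, -18.85)


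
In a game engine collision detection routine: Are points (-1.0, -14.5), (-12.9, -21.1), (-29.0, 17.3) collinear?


Cross product: ((-12.9)-(-1))*(17.3-(-14.5)) - ((-21.1)-(-14.5))*((-29)-(-1))
= -563.22

No, not collinear


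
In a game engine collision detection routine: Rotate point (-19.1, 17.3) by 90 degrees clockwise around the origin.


90° CW: (x,y) -> (y, -x)
(-19.1,17.3) -> (17.3, 19.1)

(17.3, 19.1)


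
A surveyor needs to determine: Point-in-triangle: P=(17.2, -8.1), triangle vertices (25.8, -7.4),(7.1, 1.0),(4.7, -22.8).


Cross products: AB x AP = 85.33, BC x BP = 262.22, CA x CP = 117.67
All same sign? yes

Yes, inside


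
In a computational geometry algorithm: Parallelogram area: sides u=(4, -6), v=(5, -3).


|u x v| = |4*(-3) - (-6)*5|
= |(-12) - (-30)| = 18

18


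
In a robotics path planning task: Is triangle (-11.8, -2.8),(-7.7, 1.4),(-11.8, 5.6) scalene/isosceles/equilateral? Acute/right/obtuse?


Side lengths squared: AB^2=34.45, BC^2=34.45, CA^2=70.56
Sorted: [34.45, 34.45, 70.56]
By sides: Isosceles, By angles: Obtuse

Isosceles, Obtuse


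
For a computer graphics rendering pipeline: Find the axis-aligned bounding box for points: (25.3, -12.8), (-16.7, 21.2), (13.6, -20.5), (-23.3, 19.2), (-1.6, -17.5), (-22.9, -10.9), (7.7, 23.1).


x range: [-23.3, 25.3]
y range: [-20.5, 23.1]
Bounding box: (-23.3,-20.5) to (25.3,23.1)

(-23.3,-20.5) to (25.3,23.1)


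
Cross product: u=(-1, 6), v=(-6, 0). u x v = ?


u x v = u_x*v_y - u_y*v_x = (-1)*0 - 6*(-6)
= 0 - (-36) = 36

36


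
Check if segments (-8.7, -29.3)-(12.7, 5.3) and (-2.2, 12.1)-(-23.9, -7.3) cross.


Cross products: d1=772.28, d2=436.62, d3=661.06, d4=996.72
d1*d2 < 0 and d3*d4 < 0? no

No, they don't intersect


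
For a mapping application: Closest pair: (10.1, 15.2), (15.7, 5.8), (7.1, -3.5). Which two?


d(P0,P1) = 10.9417, d(P0,P2) = 18.9391, d(P1,P2) = 12.6669
Closest: P0 and P1

Closest pair: (10.1, 15.2) and (15.7, 5.8), distance = 10.9417


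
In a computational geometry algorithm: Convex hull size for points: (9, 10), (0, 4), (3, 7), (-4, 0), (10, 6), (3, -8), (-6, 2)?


Convex hull vertices (CCW): (-6, 2), (3, -8), (10, 6), (9, 10), (3, 7)
Count = 5

5


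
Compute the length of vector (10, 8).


|u| = sqrt(10^2 + 8^2) = sqrt(164) = 12.8062

12.8062


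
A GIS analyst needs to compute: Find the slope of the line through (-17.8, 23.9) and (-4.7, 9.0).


slope = (y2-y1)/(x2-x1) = (9-23.9)/((-4.7)-(-17.8)) = (-14.9)/13.1 = -1.1374

-1.1374


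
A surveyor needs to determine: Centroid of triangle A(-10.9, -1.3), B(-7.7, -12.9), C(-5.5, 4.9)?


Centroid = ((x_A+x_B+x_C)/3, (y_A+y_B+y_C)/3)
= (((-10.9)+(-7.7)+(-5.5))/3, ((-1.3)+(-12.9)+4.9)/3)
= (-8.0333, -3.1)

(-8.0333, -3.1)


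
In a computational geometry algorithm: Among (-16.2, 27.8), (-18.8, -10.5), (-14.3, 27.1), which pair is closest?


d(P0,P1) = 38.3881, d(P0,P2) = 2.0248, d(P1,P2) = 37.8683
Closest: P0 and P2

Closest pair: (-16.2, 27.8) and (-14.3, 27.1), distance = 2.0248


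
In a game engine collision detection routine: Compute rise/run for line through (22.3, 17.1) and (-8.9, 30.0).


slope = (y2-y1)/(x2-x1) = (30-17.1)/((-8.9)-22.3) = 12.9/(-31.2) = -0.4135

-0.4135


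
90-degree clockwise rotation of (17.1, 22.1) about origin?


90° CW: (x,y) -> (y, -x)
(17.1,22.1) -> (22.1, -17.1)

(22.1, -17.1)


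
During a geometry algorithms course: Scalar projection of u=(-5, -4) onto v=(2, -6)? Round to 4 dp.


u.v = 14, |v| = sqrt(40) = 6.3246
Scalar projection = u.v / |v| = 14 / sqrt(40) = 2.2136

2.2136


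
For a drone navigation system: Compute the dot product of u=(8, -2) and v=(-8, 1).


u . v = u_x*v_x + u_y*v_y = 8*(-8) + (-2)*1
= (-64) + (-2) = -66

-66


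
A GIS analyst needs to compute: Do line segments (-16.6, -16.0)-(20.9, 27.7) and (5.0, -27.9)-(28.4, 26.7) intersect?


Cross products: d1=1457.82, d2=432.9, d3=-1390.17, d4=-365.25
d1*d2 < 0 and d3*d4 < 0? no

No, they don't intersect


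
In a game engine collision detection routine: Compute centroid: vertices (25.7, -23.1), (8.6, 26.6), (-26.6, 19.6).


Centroid = ((x_A+x_B+x_C)/3, (y_A+y_B+y_C)/3)
= ((25.7+8.6+(-26.6))/3, ((-23.1)+26.6+19.6)/3)
= (2.5667, 7.7)

(2.5667, 7.7)


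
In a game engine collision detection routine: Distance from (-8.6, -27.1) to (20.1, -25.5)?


dx=28.7, dy=1.6
d^2 = 28.7^2 + 1.6^2 = 826.25
d = sqrt(826.25) = 28.7446

28.7446


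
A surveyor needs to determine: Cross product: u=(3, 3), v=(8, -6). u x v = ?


u x v = u_x*v_y - u_y*v_x = 3*(-6) - 3*8
= (-18) - 24 = -42

-42


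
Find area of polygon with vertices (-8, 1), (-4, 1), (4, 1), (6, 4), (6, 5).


Shoelace sum: ((-8)*1 - (-4)*1) + ((-4)*1 - 4*1) + (4*4 - 6*1) + (6*5 - 6*4) + (6*1 - (-8)*5)
= 50
Area = |50|/2 = 25

25


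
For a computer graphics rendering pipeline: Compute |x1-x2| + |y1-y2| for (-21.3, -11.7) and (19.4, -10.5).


|(-21.3)-19.4| + |(-11.7)-(-10.5)| = 40.7 + 1.2 = 41.9

41.9


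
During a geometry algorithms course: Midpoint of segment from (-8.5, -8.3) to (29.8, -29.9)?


M = (((-8.5)+29.8)/2, ((-8.3)+(-29.9))/2)
= (10.65, -19.1)

(10.65, -19.1)


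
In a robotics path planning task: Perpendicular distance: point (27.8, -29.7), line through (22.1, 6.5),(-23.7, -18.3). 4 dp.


|cross product| = 1799.32
|line direction| = sqrt(2712.68) = 52.0834
Distance = 1799.32/sqrt(2712.68) = 34.5469

34.5469


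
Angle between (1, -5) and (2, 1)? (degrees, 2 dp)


u.v = -3, |u| = sqrt(26) = 5.099, |v| = sqrt(5) = 2.2361
cos(theta) = u.v/(|u||v|) = -3/sqrt(130) = -0.263117
theta = acos(-0.263117) = 105.26 degrees

105.26 degrees


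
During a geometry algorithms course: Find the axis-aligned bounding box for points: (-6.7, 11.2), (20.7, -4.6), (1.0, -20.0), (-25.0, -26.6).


x range: [-25, 20.7]
y range: [-26.6, 11.2]
Bounding box: (-25,-26.6) to (20.7,11.2)

(-25,-26.6) to (20.7,11.2)


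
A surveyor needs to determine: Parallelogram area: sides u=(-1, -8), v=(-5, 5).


|u x v| = |(-1)*5 - (-8)*(-5)|
= |(-5) - 40| = 45

45


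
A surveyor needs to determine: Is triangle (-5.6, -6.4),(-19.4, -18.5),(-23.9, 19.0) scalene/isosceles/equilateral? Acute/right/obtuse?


Side lengths squared: AB^2=336.85, BC^2=1426.5, CA^2=980.05
Sorted: [336.85, 980.05, 1426.5]
By sides: Scalene, By angles: Obtuse

Scalene, Obtuse


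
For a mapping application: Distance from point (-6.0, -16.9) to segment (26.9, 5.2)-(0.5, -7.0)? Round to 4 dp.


Project P onto AB: t = 1 (clamped to [0,1])
Closest point on segment: (0.5, -7)
Distance: 11.8431

11.8431


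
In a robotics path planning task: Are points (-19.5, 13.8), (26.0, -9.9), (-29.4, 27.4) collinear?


Cross product: (26-(-19.5))*(27.4-13.8) - ((-9.9)-13.8)*((-29.4)-(-19.5))
= 384.17

No, not collinear


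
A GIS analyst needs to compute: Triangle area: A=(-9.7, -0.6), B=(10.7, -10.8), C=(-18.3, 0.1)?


Area = |x_A(y_B-y_C) + x_B(y_C-y_A) + x_C(y_A-y_B)|/2
= |105.73 + 7.49 + (-186.66)|/2
= 73.44/2 = 36.72

36.72


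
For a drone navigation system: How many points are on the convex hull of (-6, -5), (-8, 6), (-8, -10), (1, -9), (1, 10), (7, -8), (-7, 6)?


Convex hull vertices (CCW): (-8, -10), (1, -9), (7, -8), (1, 10), (-8, 6)
Count = 5

5


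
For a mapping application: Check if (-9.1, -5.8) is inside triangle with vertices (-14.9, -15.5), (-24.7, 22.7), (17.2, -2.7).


Cross products: AB x AP = -316.62, BC x BP = -797.91, CA x CP = -237.13
All same sign? yes

Yes, inside


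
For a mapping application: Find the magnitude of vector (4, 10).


|u| = sqrt(4^2 + 10^2) = sqrt(116) = 10.7703

10.7703


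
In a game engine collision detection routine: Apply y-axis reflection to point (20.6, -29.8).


Reflection over y-axis: (x,y) -> (-x,y)
(20.6, -29.8) -> (-20.6, -29.8)

(-20.6, -29.8)


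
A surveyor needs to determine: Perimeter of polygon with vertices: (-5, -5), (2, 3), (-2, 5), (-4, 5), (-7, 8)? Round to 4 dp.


Sides: (-5, -5)->(2, 3): sqrt(113) = 10.630146, (2, 3)->(-2, 5): sqrt(20) = 4.472136, (-2, 5)->(-4, 5): sqrt(4) = 2, (-4, 5)->(-7, 8): sqrt(18) = 4.242641, (-7, 8)->(-5, -5): sqrt(173) = 13.152946
Sum = 34.497869
Perimeter = 34.4979

34.4979


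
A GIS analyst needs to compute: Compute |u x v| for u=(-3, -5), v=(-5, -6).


|u x v| = |(-3)*(-6) - (-5)*(-5)|
= |18 - 25| = 7

7


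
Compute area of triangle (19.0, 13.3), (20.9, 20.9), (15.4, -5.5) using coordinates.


Area = |x_A(y_B-y_C) + x_B(y_C-y_A) + x_C(y_A-y_B)|/2
= |501.6 + (-392.92) + (-117.04)|/2
= 8.36/2 = 4.18

4.18


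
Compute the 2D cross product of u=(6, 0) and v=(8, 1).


u x v = u_x*v_y - u_y*v_x = 6*1 - 0*8
= 6 - 0 = 6

6


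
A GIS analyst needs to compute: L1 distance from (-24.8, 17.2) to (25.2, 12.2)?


|(-24.8)-25.2| + |17.2-12.2| = 50 + 5 = 55

55


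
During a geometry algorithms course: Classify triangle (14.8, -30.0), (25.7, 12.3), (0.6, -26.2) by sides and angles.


Side lengths squared: AB^2=1908.1, BC^2=2112.26, CA^2=216.08
Sorted: [216.08, 1908.1, 2112.26]
By sides: Scalene, By angles: Acute

Scalene, Acute


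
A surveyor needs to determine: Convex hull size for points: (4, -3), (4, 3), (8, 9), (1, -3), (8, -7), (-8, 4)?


Convex hull vertices (CCW): (-8, 4), (1, -3), (8, -7), (8, 9)
Count = 4

4


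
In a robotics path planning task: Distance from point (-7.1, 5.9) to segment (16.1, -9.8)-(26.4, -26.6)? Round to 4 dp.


Project P onto AB: t = 0 (clamped to [0,1])
Closest point on segment: (16.1, -9.8)
Distance: 28.013

28.013


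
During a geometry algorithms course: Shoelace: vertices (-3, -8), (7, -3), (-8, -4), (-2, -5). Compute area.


Shoelace sum: ((-3)*(-3) - 7*(-8)) + (7*(-4) - (-8)*(-3)) + ((-8)*(-5) - (-2)*(-4)) + ((-2)*(-8) - (-3)*(-5))
= 46
Area = |46|/2 = 23

23


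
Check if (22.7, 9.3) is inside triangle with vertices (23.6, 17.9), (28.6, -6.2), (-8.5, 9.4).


Cross products: AB x AP = -64.69, BC x BP = -483.01, CA x CP = -268.41
All same sign? yes

Yes, inside


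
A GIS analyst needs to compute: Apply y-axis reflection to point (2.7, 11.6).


Reflection over y-axis: (x,y) -> (-x,y)
(2.7, 11.6) -> (-2.7, 11.6)

(-2.7, 11.6)


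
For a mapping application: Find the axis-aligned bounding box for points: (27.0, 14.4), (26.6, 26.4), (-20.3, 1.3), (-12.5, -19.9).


x range: [-20.3, 27]
y range: [-19.9, 26.4]
Bounding box: (-20.3,-19.9) to (27,26.4)

(-20.3,-19.9) to (27,26.4)


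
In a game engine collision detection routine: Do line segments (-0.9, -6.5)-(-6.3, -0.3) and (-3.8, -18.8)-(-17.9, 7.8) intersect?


Cross products: d1=-250.57, d2=-194.35, d3=84.4, d4=28.18
d1*d2 < 0 and d3*d4 < 0? no

No, they don't intersect


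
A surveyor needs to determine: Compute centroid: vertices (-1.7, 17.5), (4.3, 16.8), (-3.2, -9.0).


Centroid = ((x_A+x_B+x_C)/3, (y_A+y_B+y_C)/3)
= (((-1.7)+4.3+(-3.2))/3, (17.5+16.8+(-9))/3)
= (-0.2, 8.4333)

(-0.2, 8.4333)


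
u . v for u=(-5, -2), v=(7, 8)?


u . v = u_x*v_x + u_y*v_y = (-5)*7 + (-2)*8
= (-35) + (-16) = -51

-51


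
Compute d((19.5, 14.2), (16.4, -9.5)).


dx=-3.1, dy=-23.7
d^2 = (-3.1)^2 + (-23.7)^2 = 571.3
d = sqrt(571.3) = 23.9019

23.9019


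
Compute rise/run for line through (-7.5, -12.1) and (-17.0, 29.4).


slope = (y2-y1)/(x2-x1) = (29.4-(-12.1))/((-17)-(-7.5)) = 41.5/(-9.5) = -4.3684

-4.3684


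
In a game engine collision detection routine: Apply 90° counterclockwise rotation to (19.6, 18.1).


90° CCW: (x,y) -> (-y, x)
(19.6,18.1) -> (-18.1, 19.6)

(-18.1, 19.6)


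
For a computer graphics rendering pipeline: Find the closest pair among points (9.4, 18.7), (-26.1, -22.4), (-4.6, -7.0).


d(P0,P1) = 54.3089, d(P0,P2) = 29.2659, d(P1,P2) = 26.4464
Closest: P1 and P2

Closest pair: (-26.1, -22.4) and (-4.6, -7.0), distance = 26.4464


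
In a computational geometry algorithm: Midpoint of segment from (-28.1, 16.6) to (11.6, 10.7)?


M = (((-28.1)+11.6)/2, (16.6+10.7)/2)
= (-8.25, 13.65)

(-8.25, 13.65)


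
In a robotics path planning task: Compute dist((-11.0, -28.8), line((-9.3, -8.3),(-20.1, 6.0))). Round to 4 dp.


|cross product| = 245.71
|line direction| = sqrt(321.13) = 17.9201
Distance = 245.71/sqrt(321.13) = 13.7114

13.7114


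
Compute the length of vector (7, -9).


|u| = sqrt(7^2 + (-9)^2) = sqrt(130) = 11.4018

11.4018


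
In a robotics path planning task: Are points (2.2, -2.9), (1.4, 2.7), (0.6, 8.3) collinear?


Cross product: (1.4-2.2)*(8.3-(-2.9)) - (2.7-(-2.9))*(0.6-2.2)
= 0

Yes, collinear


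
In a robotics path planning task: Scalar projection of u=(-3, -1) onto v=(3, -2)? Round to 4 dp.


u.v = -7, |v| = sqrt(13) = 3.6056
Scalar projection = u.v / |v| = -7 / sqrt(13) = -1.9415

-1.9415


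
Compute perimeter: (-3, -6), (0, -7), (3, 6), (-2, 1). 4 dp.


Sides: (-3, -6)->(0, -7): sqrt(10) = 3.162278, (0, -7)->(3, 6): sqrt(178) = 13.341664, (3, 6)->(-2, 1): sqrt(50) = 7.071068, (-2, 1)->(-3, -6): sqrt(50) = 7.071068
Sum = 30.646078
Perimeter = 30.6461

30.6461


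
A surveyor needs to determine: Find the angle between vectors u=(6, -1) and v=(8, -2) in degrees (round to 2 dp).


u.v = 50, |u| = sqrt(37) = 6.0828, |v| = sqrt(68) = 8.2462
cos(theta) = u.v/(|u||v|) = 50/sqrt(2516) = 0.996815
theta = acos(0.996815) = 4.57 degrees

4.57 degrees


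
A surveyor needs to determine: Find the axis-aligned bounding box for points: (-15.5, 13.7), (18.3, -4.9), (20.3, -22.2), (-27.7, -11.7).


x range: [-27.7, 20.3]
y range: [-22.2, 13.7]
Bounding box: (-27.7,-22.2) to (20.3,13.7)

(-27.7,-22.2) to (20.3,13.7)


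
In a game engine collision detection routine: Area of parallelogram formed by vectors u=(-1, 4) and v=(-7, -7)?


|u x v| = |(-1)*(-7) - 4*(-7)|
= |7 - (-28)| = 35

35


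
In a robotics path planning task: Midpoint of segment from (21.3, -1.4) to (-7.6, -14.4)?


M = ((21.3+(-7.6))/2, ((-1.4)+(-14.4))/2)
= (6.85, -7.9)

(6.85, -7.9)


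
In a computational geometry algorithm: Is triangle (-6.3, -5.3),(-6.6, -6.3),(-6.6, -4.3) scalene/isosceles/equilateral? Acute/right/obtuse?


Side lengths squared: AB^2=1.09, BC^2=4, CA^2=1.09
Sorted: [1.09, 1.09, 4]
By sides: Isosceles, By angles: Obtuse

Isosceles, Obtuse


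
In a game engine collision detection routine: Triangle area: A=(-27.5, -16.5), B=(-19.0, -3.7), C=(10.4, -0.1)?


Area = |x_A(y_B-y_C) + x_B(y_C-y_A) + x_C(y_A-y_B)|/2
= |99 + (-311.6) + (-133.12)|/2
= 345.72/2 = 172.86

172.86


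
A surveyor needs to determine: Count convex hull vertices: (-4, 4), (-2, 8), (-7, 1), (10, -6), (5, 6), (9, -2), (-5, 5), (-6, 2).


Convex hull vertices (CCW): (-7, 1), (10, -6), (9, -2), (5, 6), (-2, 8), (-5, 5)
Count = 6

6


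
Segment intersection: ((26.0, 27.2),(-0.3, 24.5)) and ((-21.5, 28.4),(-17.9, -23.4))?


Cross products: d1=2456.18, d2=1084.12, d3=-159.81, d4=1212.25
d1*d2 < 0 and d3*d4 < 0? no

No, they don't intersect


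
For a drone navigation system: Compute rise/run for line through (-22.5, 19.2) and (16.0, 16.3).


slope = (y2-y1)/(x2-x1) = (16.3-19.2)/(16-(-22.5)) = (-2.9)/38.5 = -0.0753

-0.0753


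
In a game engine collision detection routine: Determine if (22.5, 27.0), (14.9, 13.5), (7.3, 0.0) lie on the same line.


Cross product: (14.9-22.5)*(0-27) - (13.5-27)*(7.3-22.5)
= 0

Yes, collinear


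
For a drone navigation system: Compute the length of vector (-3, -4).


|u| = sqrt((-3)^2 + (-4)^2) = sqrt(25) = 5

5


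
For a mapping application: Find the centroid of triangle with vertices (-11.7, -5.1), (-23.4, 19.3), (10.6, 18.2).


Centroid = ((x_A+x_B+x_C)/3, (y_A+y_B+y_C)/3)
= (((-11.7)+(-23.4)+10.6)/3, ((-5.1)+19.3+18.2)/3)
= (-8.1667, 10.8)

(-8.1667, 10.8)


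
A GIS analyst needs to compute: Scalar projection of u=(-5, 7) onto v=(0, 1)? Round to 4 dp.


u.v = 7, |v| = sqrt(1) = 1
Scalar projection = u.v / |v| = 7 / sqrt(1) = 7

7


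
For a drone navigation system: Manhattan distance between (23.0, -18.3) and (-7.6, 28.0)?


|23-(-7.6)| + |(-18.3)-28| = 30.6 + 46.3 = 76.9

76.9


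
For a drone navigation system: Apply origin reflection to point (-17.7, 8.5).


Reflection over origin: (x,y) -> (-x,-y)
(-17.7, 8.5) -> (17.7, -8.5)

(17.7, -8.5)


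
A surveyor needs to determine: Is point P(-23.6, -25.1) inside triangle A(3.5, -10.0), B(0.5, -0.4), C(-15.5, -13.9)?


Cross products: AB x AP = 305.46, BC x BP = 69.85, CA x CP = -181.21
All same sign? no

No, outside


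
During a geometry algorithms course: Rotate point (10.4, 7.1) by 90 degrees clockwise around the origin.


90° CW: (x,y) -> (y, -x)
(10.4,7.1) -> (7.1, -10.4)

(7.1, -10.4)


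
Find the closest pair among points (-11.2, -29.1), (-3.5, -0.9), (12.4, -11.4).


d(P0,P1) = 29.2323, d(P0,P2) = 29.5, d(P1,P2) = 19.0541
Closest: P1 and P2

Closest pair: (-3.5, -0.9) and (12.4, -11.4), distance = 19.0541


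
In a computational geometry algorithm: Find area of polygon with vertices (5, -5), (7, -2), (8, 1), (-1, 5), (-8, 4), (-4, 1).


Shoelace sum: (5*(-2) - 7*(-5)) + (7*1 - 8*(-2)) + (8*5 - (-1)*1) + ((-1)*4 - (-8)*5) + ((-8)*1 - (-4)*4) + ((-4)*(-5) - 5*1)
= 148
Area = |148|/2 = 74

74


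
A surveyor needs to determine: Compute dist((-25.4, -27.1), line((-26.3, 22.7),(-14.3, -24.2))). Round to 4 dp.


|cross product| = 555.39
|line direction| = sqrt(2343.61) = 48.4108
Distance = 555.39/sqrt(2343.61) = 11.4724

11.4724


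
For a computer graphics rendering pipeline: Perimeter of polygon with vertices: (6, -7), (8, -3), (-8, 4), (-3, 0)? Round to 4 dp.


Sides: (6, -7)->(8, -3): sqrt(20) = 4.472136, (8, -3)->(-8, 4): sqrt(305) = 17.464249, (-8, 4)->(-3, 0): sqrt(41) = 6.403124, (-3, 0)->(6, -7): sqrt(130) = 11.401754
Sum = 39.741263
Perimeter = 39.7413

39.7413


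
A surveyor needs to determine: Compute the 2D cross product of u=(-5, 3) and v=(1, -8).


u x v = u_x*v_y - u_y*v_x = (-5)*(-8) - 3*1
= 40 - 3 = 37

37


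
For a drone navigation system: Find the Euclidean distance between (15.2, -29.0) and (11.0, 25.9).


dx=-4.2, dy=54.9
d^2 = (-4.2)^2 + 54.9^2 = 3031.65
d = sqrt(3031.65) = 55.0604

55.0604


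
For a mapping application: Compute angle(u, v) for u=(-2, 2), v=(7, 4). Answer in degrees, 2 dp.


u.v = -6, |u| = sqrt(8) = 2.8284, |v| = sqrt(65) = 8.0623
cos(theta) = u.v/(|u||v|) = -6/sqrt(520) = -0.263117
theta = acos(-0.263117) = 105.26 degrees

105.26 degrees


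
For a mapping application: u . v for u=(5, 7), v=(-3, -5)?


u . v = u_x*v_x + u_y*v_y = 5*(-3) + 7*(-5)
= (-15) + (-35) = -50

-50


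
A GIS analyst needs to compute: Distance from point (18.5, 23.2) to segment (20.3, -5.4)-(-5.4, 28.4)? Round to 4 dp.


Project P onto AB: t = 0.5618 (clamped to [0,1])
Closest point on segment: (5.861, 13.5899)
Distance: 15.8777

15.8777


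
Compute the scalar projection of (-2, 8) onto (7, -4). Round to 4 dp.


u.v = -46, |v| = sqrt(65) = 8.0623
Scalar projection = u.v / |v| = -46 / sqrt(65) = -5.7056

-5.7056


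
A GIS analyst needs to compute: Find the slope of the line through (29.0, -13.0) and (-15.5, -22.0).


slope = (y2-y1)/(x2-x1) = ((-22)-(-13))/((-15.5)-29) = (-9)/(-44.5) = 0.2022

0.2022


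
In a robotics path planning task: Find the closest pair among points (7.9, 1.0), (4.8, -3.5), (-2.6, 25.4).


d(P0,P1) = 5.4644, d(P0,P2) = 26.5633, d(P1,P2) = 29.8324
Closest: P0 and P1

Closest pair: (7.9, 1.0) and (4.8, -3.5), distance = 5.4644


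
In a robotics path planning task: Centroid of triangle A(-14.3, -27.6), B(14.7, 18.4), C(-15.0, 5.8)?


Centroid = ((x_A+x_B+x_C)/3, (y_A+y_B+y_C)/3)
= (((-14.3)+14.7+(-15))/3, ((-27.6)+18.4+5.8)/3)
= (-4.8667, -1.1333)

(-4.8667, -1.1333)


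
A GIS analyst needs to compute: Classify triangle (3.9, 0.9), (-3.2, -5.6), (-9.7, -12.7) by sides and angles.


Side lengths squared: AB^2=92.66, BC^2=92.66, CA^2=369.92
Sorted: [92.66, 92.66, 369.92]
By sides: Isosceles, By angles: Obtuse

Isosceles, Obtuse


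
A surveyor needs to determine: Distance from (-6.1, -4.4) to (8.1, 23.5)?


dx=14.2, dy=27.9
d^2 = 14.2^2 + 27.9^2 = 980.05
d = sqrt(980.05) = 31.3058

31.3058


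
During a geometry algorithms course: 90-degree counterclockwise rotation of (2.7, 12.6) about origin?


90° CCW: (x,y) -> (-y, x)
(2.7,12.6) -> (-12.6, 2.7)

(-12.6, 2.7)


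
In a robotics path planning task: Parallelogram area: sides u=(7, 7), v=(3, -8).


|u x v| = |7*(-8) - 7*3|
= |(-56) - 21| = 77

77


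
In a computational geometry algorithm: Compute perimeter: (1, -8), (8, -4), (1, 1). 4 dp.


Sides: (1, -8)->(8, -4): sqrt(65) = 8.062258, (8, -4)->(1, 1): sqrt(74) = 8.602325, (1, 1)->(1, -8): sqrt(81) = 9
Sum = 25.664583
Perimeter = 25.6646

25.6646


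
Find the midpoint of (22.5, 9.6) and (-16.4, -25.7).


M = ((22.5+(-16.4))/2, (9.6+(-25.7))/2)
= (3.05, -8.05)

(3.05, -8.05)


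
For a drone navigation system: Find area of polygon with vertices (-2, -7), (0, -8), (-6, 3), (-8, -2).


Shoelace sum: ((-2)*(-8) - 0*(-7)) + (0*3 - (-6)*(-8)) + ((-6)*(-2) - (-8)*3) + ((-8)*(-7) - (-2)*(-2))
= 56
Area = |56|/2 = 28

28


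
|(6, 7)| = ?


|u| = sqrt(6^2 + 7^2) = sqrt(85) = 9.2195

9.2195


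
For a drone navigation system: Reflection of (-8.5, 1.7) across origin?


Reflection over origin: (x,y) -> (-x,-y)
(-8.5, 1.7) -> (8.5, -1.7)

(8.5, -1.7)


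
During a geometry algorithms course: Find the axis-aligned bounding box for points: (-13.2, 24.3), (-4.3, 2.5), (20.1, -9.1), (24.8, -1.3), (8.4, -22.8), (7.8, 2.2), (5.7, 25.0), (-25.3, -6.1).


x range: [-25.3, 24.8]
y range: [-22.8, 25]
Bounding box: (-25.3,-22.8) to (24.8,25)

(-25.3,-22.8) to (24.8,25)


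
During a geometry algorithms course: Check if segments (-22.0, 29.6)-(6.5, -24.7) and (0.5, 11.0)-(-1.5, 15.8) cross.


Cross products: d1=70.8, d2=42.6, d3=691.65, d4=719.85
d1*d2 < 0 and d3*d4 < 0? no

No, they don't intersect


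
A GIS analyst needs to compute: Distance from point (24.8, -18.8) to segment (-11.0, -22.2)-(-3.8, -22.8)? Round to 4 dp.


Project P onto AB: t = 1 (clamped to [0,1])
Closest point on segment: (-3.8, -22.8)
Distance: 28.8784

28.8784


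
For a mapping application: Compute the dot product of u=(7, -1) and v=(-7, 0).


u . v = u_x*v_x + u_y*v_y = 7*(-7) + (-1)*0
= (-49) + 0 = -49

-49


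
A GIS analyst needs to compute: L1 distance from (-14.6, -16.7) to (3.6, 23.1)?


|(-14.6)-3.6| + |(-16.7)-23.1| = 18.2 + 39.8 = 58

58


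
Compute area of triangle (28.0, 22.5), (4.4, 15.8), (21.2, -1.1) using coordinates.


Area = |x_A(y_B-y_C) + x_B(y_C-y_A) + x_C(y_A-y_B)|/2
= |473.2 + (-103.84) + 142.04|/2
= 511.4/2 = 255.7

255.7


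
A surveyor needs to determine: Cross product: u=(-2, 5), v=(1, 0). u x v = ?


u x v = u_x*v_y - u_y*v_x = (-2)*0 - 5*1
= 0 - 5 = -5

-5


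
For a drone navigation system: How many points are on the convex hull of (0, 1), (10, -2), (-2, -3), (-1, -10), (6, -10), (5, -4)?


Convex hull vertices (CCW): (-2, -3), (-1, -10), (6, -10), (10, -2), (0, 1)
Count = 5

5


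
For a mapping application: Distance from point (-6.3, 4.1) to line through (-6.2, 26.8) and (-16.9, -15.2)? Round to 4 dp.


|cross product| = 238.69
|line direction| = sqrt(1878.49) = 43.3416
Distance = 238.69/sqrt(1878.49) = 5.5072

5.5072


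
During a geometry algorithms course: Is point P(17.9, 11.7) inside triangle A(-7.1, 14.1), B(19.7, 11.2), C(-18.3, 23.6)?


Cross products: AB x AP = 8.18, BC x BP = 3.32, CA x CP = 210.62
All same sign? yes

Yes, inside


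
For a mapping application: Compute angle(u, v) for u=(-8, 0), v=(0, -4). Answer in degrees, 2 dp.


u.v = 0, |u| = sqrt(64) = 8, |v| = sqrt(16) = 4
cos(theta) = u.v/(|u||v|) = 0/sqrt(1024) = 0
theta = acos(0) = 90 degrees

90 degrees


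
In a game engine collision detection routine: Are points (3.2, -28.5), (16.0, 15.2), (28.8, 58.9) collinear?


Cross product: (16-3.2)*(58.9-(-28.5)) - (15.2-(-28.5))*(28.8-3.2)
= 0

Yes, collinear


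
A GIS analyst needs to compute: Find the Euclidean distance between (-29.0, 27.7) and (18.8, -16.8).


dx=47.8, dy=-44.5
d^2 = 47.8^2 + (-44.5)^2 = 4265.09
d = sqrt(4265.09) = 65.3077

65.3077


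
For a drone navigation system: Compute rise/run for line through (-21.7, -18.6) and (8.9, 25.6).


slope = (y2-y1)/(x2-x1) = (25.6-(-18.6))/(8.9-(-21.7)) = 44.2/30.6 = 1.4444

1.4444


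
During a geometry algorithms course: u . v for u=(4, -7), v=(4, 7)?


u . v = u_x*v_x + u_y*v_y = 4*4 + (-7)*7
= 16 + (-49) = -33

-33
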